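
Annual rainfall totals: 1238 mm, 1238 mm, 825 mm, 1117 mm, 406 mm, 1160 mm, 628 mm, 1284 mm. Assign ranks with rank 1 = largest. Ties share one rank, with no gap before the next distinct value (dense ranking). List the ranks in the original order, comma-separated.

Sorted (descending): 1284, 1238, 1238, 1160, 1117, 825, 628, 406
The 2 values of 1238 share dense rank 2.
Remaining distinct values take the next consecutive integers.

2, 2, 5, 4, 7, 3, 6, 1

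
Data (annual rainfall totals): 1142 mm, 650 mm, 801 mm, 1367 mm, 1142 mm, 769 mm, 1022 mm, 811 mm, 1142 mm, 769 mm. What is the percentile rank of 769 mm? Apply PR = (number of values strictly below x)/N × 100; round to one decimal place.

10.0

N = 10.
Strictly below 769: 1. Equal to 769: 2.
PR = 1/10 × 100 = 10.0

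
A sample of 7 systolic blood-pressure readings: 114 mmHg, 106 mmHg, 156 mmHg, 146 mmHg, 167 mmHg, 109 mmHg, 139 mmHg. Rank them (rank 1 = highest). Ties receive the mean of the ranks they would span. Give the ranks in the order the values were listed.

5, 7, 2, 3, 1, 6, 4

Sorted (descending): 167, 156, 146, 139, 114, 109, 106
No ties — each value takes its position as its rank.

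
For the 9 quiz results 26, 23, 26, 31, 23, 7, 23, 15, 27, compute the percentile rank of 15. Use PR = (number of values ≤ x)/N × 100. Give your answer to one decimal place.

N = 9.
Strictly below 15: 1. Equal to 15: 1.
PR = 2/9 × 100 = 22.2

22.2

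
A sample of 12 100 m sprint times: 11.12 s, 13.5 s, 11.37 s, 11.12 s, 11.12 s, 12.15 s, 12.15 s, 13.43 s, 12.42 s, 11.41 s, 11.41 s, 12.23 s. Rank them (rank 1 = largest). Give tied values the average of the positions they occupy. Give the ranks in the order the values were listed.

Sorted (descending): 13.5, 13.43, 12.42, 12.23, 12.15, 12.15, 11.41, 11.41, 11.37, 11.12, 11.12, 11.12
The 2 values of 12.15 occupy positions 5–6 → average rank (5+6)/2 = 5.5.
The 2 values of 11.41 occupy positions 7–8 → average rank (7+8)/2 = 7.5.
The 3 values of 11.12 occupy positions 10–12 → average rank 11.

11, 1, 9, 11, 11, 5.5, 5.5, 2, 3, 7.5, 7.5, 4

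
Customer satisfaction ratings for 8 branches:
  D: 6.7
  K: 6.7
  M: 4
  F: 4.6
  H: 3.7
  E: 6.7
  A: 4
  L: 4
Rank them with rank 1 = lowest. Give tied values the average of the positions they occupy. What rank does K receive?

Sorted (ascending): 3.7, 4, 4, 4, 4.6, 6.7, 6.7, 6.7
The 3 values of 4 occupy positions 2–4 → average rank 3.
The 3 values of 6.7 occupy positions 6–8 → average rank 7.
K has value 6.7 → rank 7.

7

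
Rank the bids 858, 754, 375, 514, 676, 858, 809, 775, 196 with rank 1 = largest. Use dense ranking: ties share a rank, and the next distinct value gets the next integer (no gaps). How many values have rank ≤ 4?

5

Sorted (descending): 858, 858, 809, 775, 754, 676, 514, 375, 196
The 2 values of 858 share dense rank 1.
Remaining distinct values take the next consecutive integers.
Ranks ≤ 4: {1, 1, 2, 3, 4} → 5 values.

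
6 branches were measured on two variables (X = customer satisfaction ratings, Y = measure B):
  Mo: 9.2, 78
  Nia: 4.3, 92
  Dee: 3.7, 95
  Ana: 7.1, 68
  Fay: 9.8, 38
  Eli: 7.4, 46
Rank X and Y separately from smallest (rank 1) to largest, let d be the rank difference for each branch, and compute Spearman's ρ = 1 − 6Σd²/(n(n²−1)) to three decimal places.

-0.829

Ranks of variable 1: 5, 2, 1, 3, 6, 4
Ranks of variable 2: 4, 5, 6, 3, 1, 2
d = r₁ − r₂: 1, -3, -5, 0, 5, 2
d²: 1, 9, 25, 0, 25, 4; Σd² = 64
ρ = 1 − 6·64/(6·35) = 1 − 384/210 = -0.829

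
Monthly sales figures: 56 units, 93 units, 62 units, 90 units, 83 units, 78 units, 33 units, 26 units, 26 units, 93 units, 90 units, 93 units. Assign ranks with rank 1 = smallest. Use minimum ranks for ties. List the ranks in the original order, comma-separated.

4, 10, 5, 8, 7, 6, 3, 1, 1, 10, 8, 10

Sorted (ascending): 26, 26, 33, 56, 62, 78, 83, 90, 90, 93, 93, 93
The 2 values of 26 occupy positions 1–2 → each gets rank 1.
The 2 values of 90 occupy positions 8–9 → each gets rank 8.
The 3 values of 93 occupy positions 10–12 → each gets rank 10.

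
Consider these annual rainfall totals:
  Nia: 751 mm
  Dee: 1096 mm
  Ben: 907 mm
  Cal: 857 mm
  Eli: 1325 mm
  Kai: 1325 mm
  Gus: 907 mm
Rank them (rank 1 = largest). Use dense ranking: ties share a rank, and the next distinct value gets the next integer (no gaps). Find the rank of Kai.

Sorted (descending): 1325, 1325, 1096, 907, 907, 857, 751
The 2 values of 1325 share dense rank 1.
The 2 values of 907 share dense rank 3.
Remaining distinct values take the next consecutive integers.
Kai has value 1325 mm → rank 1.

1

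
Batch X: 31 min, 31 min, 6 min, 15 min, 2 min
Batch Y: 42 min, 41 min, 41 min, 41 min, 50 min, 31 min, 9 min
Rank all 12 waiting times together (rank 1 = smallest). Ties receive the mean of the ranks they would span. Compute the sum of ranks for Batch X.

Sorted (ascending): 2, 6, 9, 15, 31, 31, 31, 41, 41, 41, 42, 50
The 3 values of 31 occupy positions 5–7 → average rank 6.
The 3 values of 41 occupy positions 8–10 → average rank 9.
Batch X values → pooled ranks: 31→6, 31→6, 6→2, 15→4, 2→1
Rank sum = 6 + 6 + 2 + 4 + 1 = 19

19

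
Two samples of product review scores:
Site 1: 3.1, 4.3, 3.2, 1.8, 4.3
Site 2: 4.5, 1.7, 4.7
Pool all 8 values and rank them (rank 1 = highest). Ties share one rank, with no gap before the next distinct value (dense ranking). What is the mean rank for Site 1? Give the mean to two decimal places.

Sorted (descending): 4.7, 4.5, 4.3, 4.3, 3.2, 3.1, 1.8, 1.7
The 2 values of 4.3 share dense rank 3.
Remaining distinct values take the next consecutive integers.
Site 1 values → pooled ranks: 3.1→5, 4.3→3, 3.2→4, 1.8→6, 4.3→3
Mean rank = (5 + 3 + 4 + 6 + 3) / 5 = 4.20

4.20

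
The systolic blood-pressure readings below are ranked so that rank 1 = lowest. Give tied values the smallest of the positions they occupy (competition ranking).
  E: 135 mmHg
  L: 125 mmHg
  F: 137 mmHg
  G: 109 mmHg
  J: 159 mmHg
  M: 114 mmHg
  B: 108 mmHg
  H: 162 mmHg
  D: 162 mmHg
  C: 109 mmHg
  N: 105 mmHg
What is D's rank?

Sorted (ascending): 105, 108, 109, 109, 114, 125, 135, 137, 159, 162, 162
The 2 values of 109 occupy positions 3–4 → each gets rank 3.
The 2 values of 162 occupy positions 10–11 → each gets rank 10.
D has value 162 mmHg → rank 10.

10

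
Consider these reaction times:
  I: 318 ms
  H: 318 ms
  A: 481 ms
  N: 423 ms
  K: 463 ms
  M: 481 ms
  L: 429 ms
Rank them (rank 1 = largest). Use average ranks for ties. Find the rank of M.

1.5

Sorted (descending): 481, 481, 463, 429, 423, 318, 318
The 2 values of 481 occupy positions 1–2 → average rank (1+2)/2 = 1.5.
The 2 values of 318 occupy positions 6–7 → average rank (6+7)/2 = 6.5.
M has value 481 ms → rank 1.5.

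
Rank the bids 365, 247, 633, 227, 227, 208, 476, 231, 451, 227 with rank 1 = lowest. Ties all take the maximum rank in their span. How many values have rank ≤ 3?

Sorted (ascending): 208, 227, 227, 227, 231, 247, 365, 451, 476, 633
The 3 values of 227 occupy positions 2–4 → each gets rank 4.
Ranks ≤ 3: {1} → 1 value.

1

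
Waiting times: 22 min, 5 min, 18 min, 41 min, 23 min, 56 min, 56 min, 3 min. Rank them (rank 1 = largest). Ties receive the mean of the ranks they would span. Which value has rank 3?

41

Sorted (descending): 56, 56, 41, 23, 22, 18, 5, 3
The 2 values of 56 occupy positions 1–2 → average rank (1+2)/2 = 1.5.
Rank 3 → value 41.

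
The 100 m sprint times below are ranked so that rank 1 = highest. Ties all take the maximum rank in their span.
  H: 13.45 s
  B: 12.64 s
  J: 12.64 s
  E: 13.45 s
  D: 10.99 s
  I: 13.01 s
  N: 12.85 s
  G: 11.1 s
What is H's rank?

Sorted (descending): 13.45, 13.45, 13.01, 12.85, 12.64, 12.64, 11.1, 10.99
The 2 values of 13.45 occupy positions 1–2 → each gets rank 2.
The 2 values of 12.64 occupy positions 5–6 → each gets rank 6.
H has value 13.45 s → rank 2.

2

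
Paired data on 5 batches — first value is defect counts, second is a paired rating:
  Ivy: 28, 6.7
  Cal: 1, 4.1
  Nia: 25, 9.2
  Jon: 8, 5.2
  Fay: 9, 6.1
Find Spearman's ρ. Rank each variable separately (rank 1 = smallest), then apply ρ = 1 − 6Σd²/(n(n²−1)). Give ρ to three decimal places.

Ranks of variable 1: 5, 1, 4, 2, 3
Ranks of variable 2: 4, 1, 5, 2, 3
d = r₁ − r₂: 1, 0, -1, 0, 0
d²: 1, 0, 1, 0, 0; Σd² = 2
ρ = 1 − 6·2/(5·24) = 1 − 12/120 = 0.900

0.900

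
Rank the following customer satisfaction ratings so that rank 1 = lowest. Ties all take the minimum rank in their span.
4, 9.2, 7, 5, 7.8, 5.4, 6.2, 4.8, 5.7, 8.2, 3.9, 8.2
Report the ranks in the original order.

2, 12, 8, 4, 9, 5, 7, 3, 6, 10, 1, 10

Sorted (ascending): 3.9, 4, 4.8, 5, 5.4, 5.7, 6.2, 7, 7.8, 8.2, 8.2, 9.2
The 2 values of 8.2 occupy positions 10–11 → each gets rank 10.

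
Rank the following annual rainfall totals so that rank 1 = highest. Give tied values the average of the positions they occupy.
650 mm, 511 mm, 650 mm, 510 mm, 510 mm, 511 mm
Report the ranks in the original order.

1.5, 3.5, 1.5, 5.5, 5.5, 3.5

Sorted (descending): 650, 650, 511, 511, 510, 510
The 2 values of 650 occupy positions 1–2 → average rank (1+2)/2 = 1.5.
The 2 values of 511 occupy positions 3–4 → average rank (3+4)/2 = 3.5.
The 2 values of 510 occupy positions 5–6 → average rank (5+6)/2 = 5.5.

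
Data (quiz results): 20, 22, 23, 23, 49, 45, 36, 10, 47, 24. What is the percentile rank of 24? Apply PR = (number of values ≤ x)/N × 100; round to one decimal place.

N = 10.
Strictly below 24: 5. Equal to 24: 1.
PR = 6/10 × 100 = 60.0

60.0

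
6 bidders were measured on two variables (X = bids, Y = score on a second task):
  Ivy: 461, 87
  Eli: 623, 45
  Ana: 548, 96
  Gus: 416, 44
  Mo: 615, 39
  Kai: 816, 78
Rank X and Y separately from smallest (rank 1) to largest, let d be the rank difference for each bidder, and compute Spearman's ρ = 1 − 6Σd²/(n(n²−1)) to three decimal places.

-0.029

Ranks of variable 1: 2, 5, 3, 1, 4, 6
Ranks of variable 2: 5, 3, 6, 2, 1, 4
d = r₁ − r₂: -3, 2, -3, -1, 3, 2
d²: 9, 4, 9, 1, 9, 4; Σd² = 36
ρ = 1 − 6·36/(6·35) = 1 − 216/210 = -0.029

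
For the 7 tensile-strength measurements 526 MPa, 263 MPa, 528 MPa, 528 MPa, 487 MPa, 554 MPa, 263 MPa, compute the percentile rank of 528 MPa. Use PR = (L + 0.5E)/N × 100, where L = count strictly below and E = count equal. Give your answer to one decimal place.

71.4

N = 7.
Strictly below 528: 4. Equal to 528: 2.
PR = (4 + 0.5·2)/7 × 100 = 71.4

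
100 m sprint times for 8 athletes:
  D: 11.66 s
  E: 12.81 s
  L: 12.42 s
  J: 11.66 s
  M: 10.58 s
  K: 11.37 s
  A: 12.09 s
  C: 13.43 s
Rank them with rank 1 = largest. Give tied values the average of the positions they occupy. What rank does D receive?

5.5

Sorted (descending): 13.43, 12.81, 12.42, 12.09, 11.66, 11.66, 11.37, 10.58
The 2 values of 11.66 occupy positions 5–6 → average rank (5+6)/2 = 5.5.
D has value 11.66 s → rank 5.5.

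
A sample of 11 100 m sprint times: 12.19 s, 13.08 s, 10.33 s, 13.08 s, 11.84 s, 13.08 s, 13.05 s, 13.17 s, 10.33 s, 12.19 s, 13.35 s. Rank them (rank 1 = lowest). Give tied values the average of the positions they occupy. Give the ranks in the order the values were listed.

Sorted (ascending): 10.33, 10.33, 11.84, 12.19, 12.19, 13.05, 13.08, 13.08, 13.08, 13.17, 13.35
The 2 values of 10.33 occupy positions 1–2 → average rank (1+2)/2 = 1.5.
The 2 values of 12.19 occupy positions 4–5 → average rank (4+5)/2 = 4.5.
The 3 values of 13.08 occupy positions 7–9 → average rank 8.

4.5, 8, 1.5, 8, 3, 8, 6, 10, 1.5, 4.5, 11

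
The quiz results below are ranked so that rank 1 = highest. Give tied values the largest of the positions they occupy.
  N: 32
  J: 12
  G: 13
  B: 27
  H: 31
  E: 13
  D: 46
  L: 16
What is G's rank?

7

Sorted (descending): 46, 32, 31, 27, 16, 13, 13, 12
The 2 values of 13 occupy positions 6–7 → each gets rank 7.
G has value 13 → rank 7.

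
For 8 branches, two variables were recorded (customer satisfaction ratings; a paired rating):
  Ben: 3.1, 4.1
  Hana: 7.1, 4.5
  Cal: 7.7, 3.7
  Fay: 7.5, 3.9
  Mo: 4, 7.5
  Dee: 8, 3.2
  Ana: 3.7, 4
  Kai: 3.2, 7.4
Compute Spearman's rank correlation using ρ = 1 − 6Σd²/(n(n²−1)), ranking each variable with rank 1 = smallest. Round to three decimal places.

-0.690

Ranks of variable 1: 1, 5, 7, 6, 4, 8, 3, 2
Ranks of variable 2: 5, 6, 2, 3, 8, 1, 4, 7
d = r₁ − r₂: -4, -1, 5, 3, -4, 7, -1, -5
d²: 16, 1, 25, 9, 16, 49, 1, 25; Σd² = 142
ρ = 1 − 6·142/(8·63) = 1 − 852/504 = -0.690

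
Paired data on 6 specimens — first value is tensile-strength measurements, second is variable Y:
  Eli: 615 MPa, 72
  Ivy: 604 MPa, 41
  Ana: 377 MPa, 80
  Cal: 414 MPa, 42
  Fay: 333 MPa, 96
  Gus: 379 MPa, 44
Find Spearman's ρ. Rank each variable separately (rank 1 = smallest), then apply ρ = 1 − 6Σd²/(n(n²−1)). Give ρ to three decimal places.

Ranks of variable 1: 6, 5, 2, 4, 1, 3
Ranks of variable 2: 4, 1, 5, 2, 6, 3
d = r₁ − r₂: 2, 4, -3, 2, -5, 0
d²: 4, 16, 9, 4, 25, 0; Σd² = 58
ρ = 1 − 6·58/(6·35) = 1 − 348/210 = -0.657

-0.657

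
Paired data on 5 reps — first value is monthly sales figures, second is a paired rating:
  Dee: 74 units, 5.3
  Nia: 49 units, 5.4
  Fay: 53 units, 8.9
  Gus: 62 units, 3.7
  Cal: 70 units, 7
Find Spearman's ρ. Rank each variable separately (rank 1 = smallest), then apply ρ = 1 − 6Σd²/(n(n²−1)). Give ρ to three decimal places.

-0.300

Ranks of variable 1: 5, 1, 2, 3, 4
Ranks of variable 2: 2, 3, 5, 1, 4
d = r₁ − r₂: 3, -2, -3, 2, 0
d²: 9, 4, 9, 4, 0; Σd² = 26
ρ = 1 − 6·26/(5·24) = 1 − 156/120 = -0.300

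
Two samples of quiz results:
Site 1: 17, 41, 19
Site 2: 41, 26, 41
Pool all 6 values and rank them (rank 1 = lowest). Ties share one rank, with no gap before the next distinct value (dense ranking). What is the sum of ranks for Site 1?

Sorted (ascending): 17, 19, 26, 41, 41, 41
The 3 values of 41 share dense rank 4.
Remaining distinct values take the next consecutive integers.
Site 1 values → pooled ranks: 17→1, 41→4, 19→2
Rank sum = 1 + 4 + 2 = 7

7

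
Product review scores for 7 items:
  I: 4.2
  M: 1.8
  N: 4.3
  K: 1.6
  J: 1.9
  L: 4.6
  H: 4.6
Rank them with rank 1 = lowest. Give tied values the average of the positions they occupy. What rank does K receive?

1

Sorted (ascending): 1.6, 1.8, 1.9, 4.2, 4.3, 4.6, 4.6
The 2 values of 4.6 occupy positions 6–7 → average rank (6+7)/2 = 6.5.
K has value 1.6 → rank 1.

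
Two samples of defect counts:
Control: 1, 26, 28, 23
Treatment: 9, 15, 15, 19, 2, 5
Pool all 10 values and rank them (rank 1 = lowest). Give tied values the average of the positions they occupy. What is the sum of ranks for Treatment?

Sorted (ascending): 1, 2, 5, 9, 15, 15, 19, 23, 26, 28
The 2 values of 15 occupy positions 5–6 → average rank (5+6)/2 = 5.5.
Treatment values → pooled ranks: 9→4, 15→5.5, 15→5.5, 19→7, 2→2, 5→3
Rank sum = 4 + 5.5 + 5.5 + 7 + 2 + 3 = 27

27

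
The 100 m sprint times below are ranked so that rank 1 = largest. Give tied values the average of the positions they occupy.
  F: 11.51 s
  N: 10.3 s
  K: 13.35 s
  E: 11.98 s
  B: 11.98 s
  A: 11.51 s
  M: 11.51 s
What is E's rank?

Sorted (descending): 13.35, 11.98, 11.98, 11.51, 11.51, 11.51, 10.3
The 2 values of 11.98 occupy positions 2–3 → average rank (2+3)/2 = 2.5.
The 3 values of 11.51 occupy positions 4–6 → average rank 5.
E has value 11.98 s → rank 2.5.

2.5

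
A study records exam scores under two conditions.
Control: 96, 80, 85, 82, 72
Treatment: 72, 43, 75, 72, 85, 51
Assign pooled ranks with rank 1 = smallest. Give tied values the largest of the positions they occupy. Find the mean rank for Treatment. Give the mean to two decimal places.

4.83

Sorted (ascending): 43, 51, 72, 72, 72, 75, 80, 82, 85, 85, 96
The 3 values of 72 occupy positions 3–5 → each gets rank 5.
The 2 values of 85 occupy positions 9–10 → each gets rank 10.
Treatment values → pooled ranks: 72→5, 43→1, 75→6, 72→5, 85→10, 51→2
Mean rank = (5 + 1 + 6 + 5 + 10 + 2) / 6 = 4.83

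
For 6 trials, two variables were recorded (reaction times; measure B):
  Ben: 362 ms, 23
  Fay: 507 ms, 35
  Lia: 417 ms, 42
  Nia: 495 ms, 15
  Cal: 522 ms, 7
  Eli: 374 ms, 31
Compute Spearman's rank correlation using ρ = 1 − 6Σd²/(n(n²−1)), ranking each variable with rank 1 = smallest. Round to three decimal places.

-0.314

Ranks of variable 1: 1, 5, 3, 4, 6, 2
Ranks of variable 2: 3, 5, 6, 2, 1, 4
d = r₁ − r₂: -2, 0, -3, 2, 5, -2
d²: 4, 0, 9, 4, 25, 4; Σd² = 46
ρ = 1 − 6·46/(6·35) = 1 − 276/210 = -0.314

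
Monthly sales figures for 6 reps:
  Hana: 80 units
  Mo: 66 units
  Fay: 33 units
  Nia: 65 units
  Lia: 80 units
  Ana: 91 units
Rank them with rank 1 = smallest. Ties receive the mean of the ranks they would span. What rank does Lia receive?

Sorted (ascending): 33, 65, 66, 80, 80, 91
The 2 values of 80 occupy positions 4–5 → average rank (4+5)/2 = 4.5.
Lia has value 80 units → rank 4.5.

4.5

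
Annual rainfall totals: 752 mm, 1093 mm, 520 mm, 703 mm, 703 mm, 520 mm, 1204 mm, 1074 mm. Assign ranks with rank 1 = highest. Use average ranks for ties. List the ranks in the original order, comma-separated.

Sorted (descending): 1204, 1093, 1074, 752, 703, 703, 520, 520
The 2 values of 703 occupy positions 5–6 → average rank (5+6)/2 = 5.5.
The 2 values of 520 occupy positions 7–8 → average rank (7+8)/2 = 7.5.

4, 2, 7.5, 5.5, 5.5, 7.5, 1, 3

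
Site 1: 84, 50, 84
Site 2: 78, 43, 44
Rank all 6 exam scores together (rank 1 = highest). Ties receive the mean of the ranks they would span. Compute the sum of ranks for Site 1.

Sorted (descending): 84, 84, 78, 50, 44, 43
The 2 values of 84 occupy positions 1–2 → average rank (1+2)/2 = 1.5.
Site 1 values → pooled ranks: 84→1.5, 50→4, 84→1.5
Rank sum = 1.5 + 4 + 1.5 = 7

7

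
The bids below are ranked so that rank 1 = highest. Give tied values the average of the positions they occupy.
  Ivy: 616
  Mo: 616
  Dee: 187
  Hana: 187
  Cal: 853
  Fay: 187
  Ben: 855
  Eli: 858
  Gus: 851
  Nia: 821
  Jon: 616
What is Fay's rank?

Sorted (descending): 858, 855, 853, 851, 821, 616, 616, 616, 187, 187, 187
The 3 values of 616 occupy positions 6–8 → average rank 7.
The 3 values of 187 occupy positions 9–11 → average rank 10.
Fay has value 187 → rank 10.

10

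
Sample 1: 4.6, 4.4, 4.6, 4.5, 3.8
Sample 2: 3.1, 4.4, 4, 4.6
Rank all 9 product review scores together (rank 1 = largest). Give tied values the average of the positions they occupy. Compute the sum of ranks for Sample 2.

Sorted (descending): 4.6, 4.6, 4.6, 4.5, 4.4, 4.4, 4, 3.8, 3.1
The 3 values of 4.6 occupy positions 1–3 → average rank 2.
The 2 values of 4.4 occupy positions 5–6 → average rank (5+6)/2 = 5.5.
Sample 2 values → pooled ranks: 3.1→9, 4.4→5.5, 4→7, 4.6→2
Rank sum = 9 + 5.5 + 7 + 2 = 23.5

23.5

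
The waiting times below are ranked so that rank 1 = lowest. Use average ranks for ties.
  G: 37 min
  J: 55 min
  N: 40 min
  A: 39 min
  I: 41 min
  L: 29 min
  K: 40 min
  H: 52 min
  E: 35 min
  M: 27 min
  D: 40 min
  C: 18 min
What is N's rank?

8

Sorted (ascending): 18, 27, 29, 35, 37, 39, 40, 40, 40, 41, 52, 55
The 3 values of 40 occupy positions 7–9 → average rank 8.
N has value 40 min → rank 8.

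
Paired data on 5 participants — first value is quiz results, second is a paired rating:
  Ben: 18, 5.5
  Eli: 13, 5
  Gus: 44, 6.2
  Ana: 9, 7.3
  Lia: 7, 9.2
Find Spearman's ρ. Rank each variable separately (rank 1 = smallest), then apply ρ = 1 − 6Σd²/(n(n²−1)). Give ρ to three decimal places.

Ranks of variable 1: 4, 3, 5, 2, 1
Ranks of variable 2: 2, 1, 3, 4, 5
d = r₁ − r₂: 2, 2, 2, -2, -4
d²: 4, 4, 4, 4, 16; Σd² = 32
ρ = 1 − 6·32/(5·24) = 1 − 192/120 = -0.600

-0.600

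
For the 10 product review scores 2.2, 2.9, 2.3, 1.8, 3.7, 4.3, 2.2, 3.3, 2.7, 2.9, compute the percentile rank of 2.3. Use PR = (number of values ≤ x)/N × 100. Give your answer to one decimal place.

N = 10.
Strictly below 2.3: 3. Equal to 2.3: 1.
PR = 4/10 × 100 = 40.0

40.0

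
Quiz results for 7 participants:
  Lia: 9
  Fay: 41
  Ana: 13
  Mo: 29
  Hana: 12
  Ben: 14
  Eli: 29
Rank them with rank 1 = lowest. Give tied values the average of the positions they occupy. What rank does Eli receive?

Sorted (ascending): 9, 12, 13, 14, 29, 29, 41
The 2 values of 29 occupy positions 5–6 → average rank (5+6)/2 = 5.5.
Eli has value 29 → rank 5.5.

5.5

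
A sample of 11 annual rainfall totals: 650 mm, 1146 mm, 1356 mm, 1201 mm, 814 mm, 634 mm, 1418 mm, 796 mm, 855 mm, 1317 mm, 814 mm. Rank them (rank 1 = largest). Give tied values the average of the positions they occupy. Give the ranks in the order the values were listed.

10, 5, 2, 4, 7.5, 11, 1, 9, 6, 3, 7.5

Sorted (descending): 1418, 1356, 1317, 1201, 1146, 855, 814, 814, 796, 650, 634
The 2 values of 814 occupy positions 7–8 → average rank (7+8)/2 = 7.5.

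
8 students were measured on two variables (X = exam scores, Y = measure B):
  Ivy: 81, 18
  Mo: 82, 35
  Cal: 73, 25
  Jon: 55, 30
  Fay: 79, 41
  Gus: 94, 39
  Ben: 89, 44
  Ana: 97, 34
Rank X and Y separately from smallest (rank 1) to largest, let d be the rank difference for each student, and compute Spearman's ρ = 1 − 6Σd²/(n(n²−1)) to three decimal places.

Ranks of variable 1: 4, 5, 2, 1, 3, 7, 6, 8
Ranks of variable 2: 1, 5, 2, 3, 7, 6, 8, 4
d = r₁ − r₂: 3, 0, 0, -2, -4, 1, -2, 4
d²: 9, 0, 0, 4, 16, 1, 4, 16; Σd² = 50
ρ = 1 − 6·50/(8·63) = 1 − 300/504 = 0.405

0.405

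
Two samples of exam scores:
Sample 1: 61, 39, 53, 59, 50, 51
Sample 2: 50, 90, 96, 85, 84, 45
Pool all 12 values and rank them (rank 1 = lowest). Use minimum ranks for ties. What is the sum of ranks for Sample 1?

30

Sorted (ascending): 39, 45, 50, 50, 51, 53, 59, 61, 84, 85, 90, 96
The 2 values of 50 occupy positions 3–4 → each gets rank 3.
Sample 1 values → pooled ranks: 61→8, 39→1, 53→6, 59→7, 50→3, 51→5
Rank sum = 8 + 1 + 6 + 7 + 3 + 5 = 30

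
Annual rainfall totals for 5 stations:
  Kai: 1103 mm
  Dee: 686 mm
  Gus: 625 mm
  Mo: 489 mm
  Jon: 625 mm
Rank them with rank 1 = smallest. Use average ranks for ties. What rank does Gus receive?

2.5

Sorted (ascending): 489, 625, 625, 686, 1103
The 2 values of 625 occupy positions 2–3 → average rank (2+3)/2 = 2.5.
Gus has value 625 mm → rank 2.5.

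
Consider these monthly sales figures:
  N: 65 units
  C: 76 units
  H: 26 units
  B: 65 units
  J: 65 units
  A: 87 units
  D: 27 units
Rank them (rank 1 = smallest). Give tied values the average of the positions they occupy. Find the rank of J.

Sorted (ascending): 26, 27, 65, 65, 65, 76, 87
The 3 values of 65 occupy positions 3–5 → average rank 4.
J has value 65 units → rank 4.

4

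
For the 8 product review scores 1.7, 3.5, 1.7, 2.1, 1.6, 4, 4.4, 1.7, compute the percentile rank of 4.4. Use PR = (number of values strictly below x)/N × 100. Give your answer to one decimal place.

N = 8.
Strictly below 4.4: 7. Equal to 4.4: 1.
PR = 7/8 × 100 = 87.5

87.5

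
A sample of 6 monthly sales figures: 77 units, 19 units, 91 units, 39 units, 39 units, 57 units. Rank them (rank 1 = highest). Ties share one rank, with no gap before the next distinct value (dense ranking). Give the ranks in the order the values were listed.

2, 5, 1, 4, 4, 3

Sorted (descending): 91, 77, 57, 39, 39, 19
The 2 values of 39 share dense rank 4.
Remaining distinct values take the next consecutive integers.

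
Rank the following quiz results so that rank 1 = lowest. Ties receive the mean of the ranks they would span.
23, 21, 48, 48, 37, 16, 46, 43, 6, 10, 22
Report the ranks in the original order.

Sorted (ascending): 6, 10, 16, 21, 22, 23, 37, 43, 46, 48, 48
The 2 values of 48 occupy positions 10–11 → average rank (10+11)/2 = 10.5.

6, 4, 10.5, 10.5, 7, 3, 9, 8, 1, 2, 5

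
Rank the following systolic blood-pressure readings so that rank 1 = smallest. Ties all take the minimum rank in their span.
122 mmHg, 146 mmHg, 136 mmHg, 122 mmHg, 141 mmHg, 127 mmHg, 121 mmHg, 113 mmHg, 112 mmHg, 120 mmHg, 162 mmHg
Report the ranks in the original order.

Sorted (ascending): 112, 113, 120, 121, 122, 122, 127, 136, 141, 146, 162
The 2 values of 122 occupy positions 5–6 → each gets rank 5.

5, 10, 8, 5, 9, 7, 4, 2, 1, 3, 11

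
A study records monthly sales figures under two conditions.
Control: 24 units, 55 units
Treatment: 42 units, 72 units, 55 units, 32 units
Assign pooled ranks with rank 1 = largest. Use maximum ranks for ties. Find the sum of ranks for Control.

9

Sorted (descending): 72, 55, 55, 42, 32, 24
The 2 values of 55 occupy positions 2–3 → each gets rank 3.
Control values → pooled ranks: 24→6, 55→3
Rank sum = 6 + 3 = 9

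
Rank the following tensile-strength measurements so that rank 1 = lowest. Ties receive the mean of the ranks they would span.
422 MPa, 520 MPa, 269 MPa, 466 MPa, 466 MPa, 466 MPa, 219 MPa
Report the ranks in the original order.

Sorted (ascending): 219, 269, 422, 466, 466, 466, 520
The 3 values of 466 occupy positions 4–6 → average rank 5.

3, 7, 2, 5, 5, 5, 1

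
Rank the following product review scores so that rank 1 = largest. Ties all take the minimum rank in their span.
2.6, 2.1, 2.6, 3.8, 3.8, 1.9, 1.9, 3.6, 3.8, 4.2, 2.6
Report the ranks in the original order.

Sorted (descending): 4.2, 3.8, 3.8, 3.8, 3.6, 2.6, 2.6, 2.6, 2.1, 1.9, 1.9
The 3 values of 3.8 occupy positions 2–4 → each gets rank 2.
The 3 values of 2.6 occupy positions 6–8 → each gets rank 6.
The 2 values of 1.9 occupy positions 10–11 → each gets rank 10.

6, 9, 6, 2, 2, 10, 10, 5, 2, 1, 6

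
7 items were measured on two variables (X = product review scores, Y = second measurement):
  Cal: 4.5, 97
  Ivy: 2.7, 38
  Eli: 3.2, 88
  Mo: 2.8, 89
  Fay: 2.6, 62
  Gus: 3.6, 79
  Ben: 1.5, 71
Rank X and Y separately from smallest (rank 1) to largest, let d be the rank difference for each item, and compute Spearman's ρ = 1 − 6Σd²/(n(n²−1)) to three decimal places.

0.714

Ranks of variable 1: 7, 3, 5, 4, 2, 6, 1
Ranks of variable 2: 7, 1, 5, 6, 2, 4, 3
d = r₁ − r₂: 0, 2, 0, -2, 0, 2, -2
d²: 0, 4, 0, 4, 0, 4, 4; Σd² = 16
ρ = 1 − 6·16/(7·48) = 1 − 96/336 = 0.714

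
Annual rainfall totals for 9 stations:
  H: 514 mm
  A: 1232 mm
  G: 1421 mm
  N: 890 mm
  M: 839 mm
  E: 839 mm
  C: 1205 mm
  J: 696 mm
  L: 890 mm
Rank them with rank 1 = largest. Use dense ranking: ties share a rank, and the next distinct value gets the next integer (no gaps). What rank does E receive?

Sorted (descending): 1421, 1232, 1205, 890, 890, 839, 839, 696, 514
The 2 values of 890 share dense rank 4.
The 2 values of 839 share dense rank 5.
Remaining distinct values take the next consecutive integers.
E has value 839 mm → rank 5.

5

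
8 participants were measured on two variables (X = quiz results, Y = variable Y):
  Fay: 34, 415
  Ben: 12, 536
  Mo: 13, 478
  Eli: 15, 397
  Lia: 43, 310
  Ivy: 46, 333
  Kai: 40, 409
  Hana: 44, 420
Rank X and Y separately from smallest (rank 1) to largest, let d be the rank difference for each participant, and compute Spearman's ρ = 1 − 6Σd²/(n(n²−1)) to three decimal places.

-0.643

Ranks of variable 1: 4, 1, 2, 3, 6, 8, 5, 7
Ranks of variable 2: 5, 8, 7, 3, 1, 2, 4, 6
d = r₁ − r₂: -1, -7, -5, 0, 5, 6, 1, 1
d²: 1, 49, 25, 0, 25, 36, 1, 1; Σd² = 138
ρ = 1 − 6·138/(8·63) = 1 − 828/504 = -0.643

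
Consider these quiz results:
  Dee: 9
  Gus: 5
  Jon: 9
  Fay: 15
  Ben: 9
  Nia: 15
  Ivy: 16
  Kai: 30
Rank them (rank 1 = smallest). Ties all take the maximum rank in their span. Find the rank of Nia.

6

Sorted (ascending): 5, 9, 9, 9, 15, 15, 16, 30
The 3 values of 9 occupy positions 2–4 → each gets rank 4.
The 2 values of 15 occupy positions 5–6 → each gets rank 6.
Nia has value 15 → rank 6.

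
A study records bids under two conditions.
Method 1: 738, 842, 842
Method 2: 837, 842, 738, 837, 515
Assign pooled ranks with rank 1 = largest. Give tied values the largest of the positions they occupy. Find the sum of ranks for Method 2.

Sorted (descending): 842, 842, 842, 837, 837, 738, 738, 515
The 3 values of 842 occupy positions 1–3 → each gets rank 3.
The 2 values of 837 occupy positions 4–5 → each gets rank 5.
The 2 values of 738 occupy positions 6–7 → each gets rank 7.
Method 2 values → pooled ranks: 837→5, 842→3, 738→7, 837→5, 515→8
Rank sum = 5 + 3 + 7 + 5 + 8 = 28

28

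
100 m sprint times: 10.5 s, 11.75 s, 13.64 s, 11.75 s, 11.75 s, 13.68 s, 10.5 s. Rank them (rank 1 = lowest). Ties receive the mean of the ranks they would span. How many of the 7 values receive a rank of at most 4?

Sorted (ascending): 10.5, 10.5, 11.75, 11.75, 11.75, 13.64, 13.68
The 2 values of 10.5 occupy positions 1–2 → average rank (1+2)/2 = 1.5.
The 3 values of 11.75 occupy positions 3–5 → average rank 4.
Ranks ≤ 4: {1.5, 1.5, 4, 4, 4} → 5 values.

5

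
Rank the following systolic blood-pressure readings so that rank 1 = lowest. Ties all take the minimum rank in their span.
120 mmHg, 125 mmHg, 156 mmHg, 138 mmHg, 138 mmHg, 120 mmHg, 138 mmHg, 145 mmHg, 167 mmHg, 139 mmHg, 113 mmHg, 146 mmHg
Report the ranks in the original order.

2, 4, 11, 5, 5, 2, 5, 9, 12, 8, 1, 10

Sorted (ascending): 113, 120, 120, 125, 138, 138, 138, 139, 145, 146, 156, 167
The 2 values of 120 occupy positions 2–3 → each gets rank 2.
The 3 values of 138 occupy positions 5–7 → each gets rank 5.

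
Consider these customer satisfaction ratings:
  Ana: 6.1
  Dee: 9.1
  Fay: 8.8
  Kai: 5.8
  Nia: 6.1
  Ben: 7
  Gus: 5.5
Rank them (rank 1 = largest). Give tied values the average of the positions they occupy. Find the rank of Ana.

4.5

Sorted (descending): 9.1, 8.8, 7, 6.1, 6.1, 5.8, 5.5
The 2 values of 6.1 occupy positions 4–5 → average rank (4+5)/2 = 4.5.
Ana has value 6.1 → rank 4.5.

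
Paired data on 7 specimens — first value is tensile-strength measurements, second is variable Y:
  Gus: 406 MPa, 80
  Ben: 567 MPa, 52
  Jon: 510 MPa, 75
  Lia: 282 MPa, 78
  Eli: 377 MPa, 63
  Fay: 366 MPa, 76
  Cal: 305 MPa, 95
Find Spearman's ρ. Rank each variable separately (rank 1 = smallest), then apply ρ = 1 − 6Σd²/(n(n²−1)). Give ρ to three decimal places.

Ranks of variable 1: 5, 7, 6, 1, 4, 3, 2
Ranks of variable 2: 6, 1, 3, 5, 2, 4, 7
d = r₁ − r₂: -1, 6, 3, -4, 2, -1, -5
d²: 1, 36, 9, 16, 4, 1, 25; Σd² = 92
ρ = 1 − 6·92/(7·48) = 1 − 552/336 = -0.643

-0.643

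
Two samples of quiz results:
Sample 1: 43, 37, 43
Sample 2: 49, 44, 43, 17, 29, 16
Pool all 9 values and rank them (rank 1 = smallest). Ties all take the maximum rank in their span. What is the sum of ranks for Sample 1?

18

Sorted (ascending): 16, 17, 29, 37, 43, 43, 43, 44, 49
The 3 values of 43 occupy positions 5–7 → each gets rank 7.
Sample 1 values → pooled ranks: 43→7, 37→4, 43→7
Rank sum = 7 + 4 + 7 = 18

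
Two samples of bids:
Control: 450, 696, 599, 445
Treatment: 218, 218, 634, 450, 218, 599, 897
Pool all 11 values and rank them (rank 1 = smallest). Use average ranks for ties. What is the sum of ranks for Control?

27

Sorted (ascending): 218, 218, 218, 445, 450, 450, 599, 599, 634, 696, 897
The 3 values of 218 occupy positions 1–3 → average rank 2.
The 2 values of 450 occupy positions 5–6 → average rank (5+6)/2 = 5.5.
The 2 values of 599 occupy positions 7–8 → average rank (7+8)/2 = 7.5.
Control values → pooled ranks: 450→5.5, 696→10, 599→7.5, 445→4
Rank sum = 5.5 + 10 + 7.5 + 4 = 27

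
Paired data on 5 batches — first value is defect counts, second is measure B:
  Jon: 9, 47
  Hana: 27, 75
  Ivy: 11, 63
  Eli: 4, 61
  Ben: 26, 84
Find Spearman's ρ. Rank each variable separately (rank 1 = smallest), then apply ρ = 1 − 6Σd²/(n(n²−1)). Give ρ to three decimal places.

0.800

Ranks of variable 1: 2, 5, 3, 1, 4
Ranks of variable 2: 1, 4, 3, 2, 5
d = r₁ − r₂: 1, 1, 0, -1, -1
d²: 1, 1, 0, 1, 1; Σd² = 4
ρ = 1 − 6·4/(5·24) = 1 − 24/120 = 0.800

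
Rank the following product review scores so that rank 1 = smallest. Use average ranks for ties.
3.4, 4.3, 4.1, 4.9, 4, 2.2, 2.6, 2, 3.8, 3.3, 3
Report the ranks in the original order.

Sorted (ascending): 2, 2.2, 2.6, 3, 3.3, 3.4, 3.8, 4, 4.1, 4.3, 4.9
No ties — each value takes its position as its rank.

6, 10, 9, 11, 8, 2, 3, 1, 7, 5, 4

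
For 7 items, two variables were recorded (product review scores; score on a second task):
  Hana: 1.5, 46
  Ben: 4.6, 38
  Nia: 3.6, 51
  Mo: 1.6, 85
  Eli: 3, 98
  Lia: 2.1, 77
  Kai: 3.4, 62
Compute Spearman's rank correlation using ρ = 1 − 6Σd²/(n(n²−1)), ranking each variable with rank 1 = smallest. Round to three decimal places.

-0.357

Ranks of variable 1: 1, 7, 6, 2, 4, 3, 5
Ranks of variable 2: 2, 1, 3, 6, 7, 5, 4
d = r₁ − r₂: -1, 6, 3, -4, -3, -2, 1
d²: 1, 36, 9, 16, 9, 4, 1; Σd² = 76
ρ = 1 − 6·76/(7·48) = 1 − 456/336 = -0.357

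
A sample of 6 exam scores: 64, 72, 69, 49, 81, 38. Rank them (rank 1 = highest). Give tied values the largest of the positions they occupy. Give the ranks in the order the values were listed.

4, 2, 3, 5, 1, 6

Sorted (descending): 81, 72, 69, 64, 49, 38
No ties — each value takes its position as its rank.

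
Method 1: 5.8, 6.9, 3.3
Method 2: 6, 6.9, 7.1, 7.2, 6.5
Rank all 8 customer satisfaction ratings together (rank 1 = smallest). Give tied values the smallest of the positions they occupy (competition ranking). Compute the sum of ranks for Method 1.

8

Sorted (ascending): 3.3, 5.8, 6, 6.5, 6.9, 6.9, 7.1, 7.2
The 2 values of 6.9 occupy positions 5–6 → each gets rank 5.
Method 1 values → pooled ranks: 5.8→2, 6.9→5, 3.3→1
Rank sum = 2 + 5 + 1 = 8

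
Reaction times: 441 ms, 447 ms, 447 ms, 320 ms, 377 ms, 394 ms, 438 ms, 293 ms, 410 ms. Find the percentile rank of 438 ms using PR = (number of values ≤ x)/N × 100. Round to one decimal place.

N = 9.
Strictly below 438: 5. Equal to 438: 1.
PR = 6/9 × 100 = 66.7

66.7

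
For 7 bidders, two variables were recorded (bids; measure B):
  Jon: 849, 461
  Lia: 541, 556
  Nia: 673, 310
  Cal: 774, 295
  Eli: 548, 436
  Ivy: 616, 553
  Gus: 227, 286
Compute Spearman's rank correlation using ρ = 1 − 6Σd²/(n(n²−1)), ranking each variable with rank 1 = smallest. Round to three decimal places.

0.036

Ranks of variable 1: 7, 2, 5, 6, 3, 4, 1
Ranks of variable 2: 5, 7, 3, 2, 4, 6, 1
d = r₁ − r₂: 2, -5, 2, 4, -1, -2, 0
d²: 4, 25, 4, 16, 1, 4, 0; Σd² = 54
ρ = 1 − 6·54/(7·48) = 1 − 324/336 = 0.036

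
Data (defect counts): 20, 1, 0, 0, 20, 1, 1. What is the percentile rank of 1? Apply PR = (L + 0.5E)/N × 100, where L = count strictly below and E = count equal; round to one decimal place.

50.0

N = 7.
Strictly below 1: 2. Equal to 1: 3.
PR = (2 + 0.5·3)/7 × 100 = 50.0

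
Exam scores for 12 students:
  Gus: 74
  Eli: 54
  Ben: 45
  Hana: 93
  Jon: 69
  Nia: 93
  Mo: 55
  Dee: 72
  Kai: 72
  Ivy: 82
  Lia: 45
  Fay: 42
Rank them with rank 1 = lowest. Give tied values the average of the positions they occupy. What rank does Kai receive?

7.5

Sorted (ascending): 42, 45, 45, 54, 55, 69, 72, 72, 74, 82, 93, 93
The 2 values of 45 occupy positions 2–3 → average rank (2+3)/2 = 2.5.
The 2 values of 72 occupy positions 7–8 → average rank (7+8)/2 = 7.5.
The 2 values of 93 occupy positions 11–12 → average rank (11+12)/2 = 11.5.
Kai has value 72 → rank 7.5.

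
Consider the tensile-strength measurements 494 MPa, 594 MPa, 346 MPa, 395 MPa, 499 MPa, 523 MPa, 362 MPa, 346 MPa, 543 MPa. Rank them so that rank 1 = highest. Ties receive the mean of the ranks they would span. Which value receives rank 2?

Sorted (descending): 594, 543, 523, 499, 494, 395, 362, 346, 346
The 2 values of 346 occupy positions 8–9 → average rank (8+9)/2 = 8.5.
Rank 2 → value 543.

543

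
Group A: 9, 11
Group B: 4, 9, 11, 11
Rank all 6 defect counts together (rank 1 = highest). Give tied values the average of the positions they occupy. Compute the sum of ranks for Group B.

Sorted (descending): 11, 11, 11, 9, 9, 4
The 3 values of 11 occupy positions 1–3 → average rank 2.
The 2 values of 9 occupy positions 4–5 → average rank (4+5)/2 = 4.5.
Group B values → pooled ranks: 4→6, 9→4.5, 11→2, 11→2
Rank sum = 6 + 4.5 + 2 + 2 = 14.5

14.5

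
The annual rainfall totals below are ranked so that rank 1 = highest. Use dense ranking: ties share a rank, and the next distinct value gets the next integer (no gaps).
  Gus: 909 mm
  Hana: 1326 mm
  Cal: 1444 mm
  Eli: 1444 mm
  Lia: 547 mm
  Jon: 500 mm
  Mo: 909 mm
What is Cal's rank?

Sorted (descending): 1444, 1444, 1326, 909, 909, 547, 500
The 2 values of 1444 share dense rank 1.
The 2 values of 909 share dense rank 3.
Remaining distinct values take the next consecutive integers.
Cal has value 1444 mm → rank 1.

1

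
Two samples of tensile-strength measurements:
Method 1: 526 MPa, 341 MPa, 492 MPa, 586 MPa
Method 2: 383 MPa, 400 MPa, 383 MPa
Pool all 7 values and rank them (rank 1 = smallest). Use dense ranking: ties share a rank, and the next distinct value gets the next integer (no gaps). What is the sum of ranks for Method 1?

16

Sorted (ascending): 341, 383, 383, 400, 492, 526, 586
The 2 values of 383 share dense rank 2.
Remaining distinct values take the next consecutive integers.
Method 1 values → pooled ranks: 526→5, 341→1, 492→4, 586→6
Rank sum = 5 + 1 + 4 + 6 = 16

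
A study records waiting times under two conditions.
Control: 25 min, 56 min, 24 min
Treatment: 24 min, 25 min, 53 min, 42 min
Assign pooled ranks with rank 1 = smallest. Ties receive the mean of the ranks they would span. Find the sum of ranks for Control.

Sorted (ascending): 24, 24, 25, 25, 42, 53, 56
The 2 values of 24 occupy positions 1–2 → average rank (1+2)/2 = 1.5.
The 2 values of 25 occupy positions 3–4 → average rank (3+4)/2 = 3.5.
Control values → pooled ranks: 25→3.5, 56→7, 24→1.5
Rank sum = 3.5 + 7 + 1.5 = 12

12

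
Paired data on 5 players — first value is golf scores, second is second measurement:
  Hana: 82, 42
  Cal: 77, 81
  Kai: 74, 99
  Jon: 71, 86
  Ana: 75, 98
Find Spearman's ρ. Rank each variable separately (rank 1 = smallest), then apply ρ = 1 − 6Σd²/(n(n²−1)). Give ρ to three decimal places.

-0.700

Ranks of variable 1: 5, 4, 2, 1, 3
Ranks of variable 2: 1, 2, 5, 3, 4
d = r₁ − r₂: 4, 2, -3, -2, -1
d²: 16, 4, 9, 4, 1; Σd² = 34
ρ = 1 − 6·34/(5·24) = 1 − 204/120 = -0.700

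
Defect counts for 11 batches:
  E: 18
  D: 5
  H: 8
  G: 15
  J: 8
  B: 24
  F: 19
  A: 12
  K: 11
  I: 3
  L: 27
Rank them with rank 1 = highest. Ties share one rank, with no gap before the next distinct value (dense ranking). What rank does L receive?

1

Sorted (descending): 27, 24, 19, 18, 15, 12, 11, 8, 8, 5, 3
The 2 values of 8 share dense rank 8.
Remaining distinct values take the next consecutive integers.
L has value 27 → rank 1.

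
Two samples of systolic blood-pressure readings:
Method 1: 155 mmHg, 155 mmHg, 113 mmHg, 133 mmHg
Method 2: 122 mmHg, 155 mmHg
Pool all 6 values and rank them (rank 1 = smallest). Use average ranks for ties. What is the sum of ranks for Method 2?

7

Sorted (ascending): 113, 122, 133, 155, 155, 155
The 3 values of 155 occupy positions 4–6 → average rank 5.
Method 2 values → pooled ranks: 122→2, 155→5
Rank sum = 2 + 5 = 7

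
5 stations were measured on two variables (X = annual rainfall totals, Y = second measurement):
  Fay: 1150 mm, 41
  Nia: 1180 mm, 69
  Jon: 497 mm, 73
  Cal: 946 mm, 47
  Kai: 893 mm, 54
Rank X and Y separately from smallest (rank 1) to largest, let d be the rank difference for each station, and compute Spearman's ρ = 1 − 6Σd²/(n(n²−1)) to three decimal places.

-0.400

Ranks of variable 1: 4, 5, 1, 3, 2
Ranks of variable 2: 1, 4, 5, 2, 3
d = r₁ − r₂: 3, 1, -4, 1, -1
d²: 9, 1, 16, 1, 1; Σd² = 28
ρ = 1 − 6·28/(5·24) = 1 − 168/120 = -0.400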